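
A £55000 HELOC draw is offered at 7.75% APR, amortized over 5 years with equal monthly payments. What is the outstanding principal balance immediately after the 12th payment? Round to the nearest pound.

£45,631

With monthly rate i = 7.75%/12 = 0.0064583, the balance after k of n payments is P · [(1+i)^n − (1+i)^k] / [(1+i)^n − 1].
(1+0.0064583)^60 = 1.47145846 and (1+0.0064583)^12 = 1.08031300, so the balance is 55,000 × (1.47145846 − 1.08031300) / (1.47145846 − 1) = £45,630.74.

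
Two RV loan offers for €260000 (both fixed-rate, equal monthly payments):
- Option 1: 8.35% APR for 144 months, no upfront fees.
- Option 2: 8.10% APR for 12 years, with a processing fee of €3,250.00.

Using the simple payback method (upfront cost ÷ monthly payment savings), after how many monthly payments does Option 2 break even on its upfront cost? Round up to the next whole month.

Option 1: at 8.35% the monthly rate is 0.0069583, so the payment is 260,000 × 0.0069583 / (1 − 1.0069583^−144) = €2,864.51.
Option 2: monthly rate = 8.1%/12 = 0.0067500; payment = 260,000 × 0.0067500 / (1 − (1+0.0067500)^−144) = €2,828.65.
Monthly savings = €2,864.51 − €2,828.65 = €35.86.
Break-even = €3,250.00 / €35.86 = 90.63 → 91 months.

91 months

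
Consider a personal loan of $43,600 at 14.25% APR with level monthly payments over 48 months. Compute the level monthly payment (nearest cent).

Monthly rate = 14.25%/12 = 0.0118750; payment = 43,600 × 0.0118750 / (1 − (1+0.0118750)^−48) = $1,196.91.

$1,196.91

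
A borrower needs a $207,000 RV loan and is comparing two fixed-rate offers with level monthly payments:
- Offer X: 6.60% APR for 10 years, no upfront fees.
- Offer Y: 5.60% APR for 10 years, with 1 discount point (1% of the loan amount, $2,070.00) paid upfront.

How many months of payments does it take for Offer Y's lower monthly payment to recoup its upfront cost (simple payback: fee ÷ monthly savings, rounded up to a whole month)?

Offer X: monthly rate = 6.6%/12 = 0.0055000; payment = 207,000 × 0.0055000 / (1 − (1+0.0055000)^−120) = $2,360.99.
Offer Y: monthly rate = 5.6%/12 = 0.0046667; payment = 207,000 × 0.0046667 / (1 − (1+0.0046667)^−120) = $2,256.76.
Monthly savings = $2,360.99 − $2,256.76 = $104.23.
Break-even = $2,070.00 / $104.23 = 19.86 → 20 months.

20 months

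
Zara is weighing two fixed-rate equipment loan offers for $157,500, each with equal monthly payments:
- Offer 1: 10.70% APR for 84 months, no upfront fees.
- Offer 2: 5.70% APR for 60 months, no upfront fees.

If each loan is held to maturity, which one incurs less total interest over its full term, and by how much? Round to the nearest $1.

Offer 1: at 10.70% the monthly rate is 0.0089167, so the payment is 157,500 × 0.0089167 / (1 − 1.0089167^−84) = $2,672.00.
Total interest on Offer 1 = 84 × $2,672.00 − $157,500 = $66,948.00.
Offer 2: at 5.70% the monthly rate is 0.0047500, so the payment is 157,500 × 0.0047500 / (1 − 1.0047500^−60) = $3,022.99.
Total interest on Offer 2 = 60 × $3,022.99 − $157,500 = $23,879.40.
Offer 2 is lower by $43,068.60.

Offer 2 by $43,069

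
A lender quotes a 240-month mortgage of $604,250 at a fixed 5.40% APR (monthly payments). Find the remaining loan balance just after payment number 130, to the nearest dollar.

$357,056

With monthly rate i = 5.4%/12 = 0.0045000, the balance after k of n payments is P · [(1+i)^n − (1+i)^k] / [(1+i)^n − 1].
(1+0.0045000)^240 = 2.93755401 and (1+0.0045000)^130 = 1.79263694, so the balance is 604,250 × (2.93755401 − 1.79263694) / (2.93755401 − 1) = $357,056.44.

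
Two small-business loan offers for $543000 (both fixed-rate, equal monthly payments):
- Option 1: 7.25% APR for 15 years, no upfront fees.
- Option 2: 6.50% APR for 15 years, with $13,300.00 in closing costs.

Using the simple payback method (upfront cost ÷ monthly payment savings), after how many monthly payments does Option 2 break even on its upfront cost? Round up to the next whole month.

59 months

Option 1: at 7.25% the monthly rate is 0.0060417, so the payment is 543,000 × 0.0060417 / (1 − 1.0060417^−180) = $4,956.85.
Option 2: at 6.50% the monthly rate is 0.0054167, so the payment is 543,000 × 0.0054167 / (1 − 1.0054167^−180) = $4,730.11.
Monthly savings = $4,956.85 − $4,730.11 = $226.74.
Break-even = $13,300.00 / $226.74 = 58.66 → 59 months.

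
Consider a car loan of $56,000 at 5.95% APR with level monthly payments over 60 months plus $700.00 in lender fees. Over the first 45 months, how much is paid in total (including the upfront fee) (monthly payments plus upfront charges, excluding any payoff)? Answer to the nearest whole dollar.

At 5.95% the monthly rate is 0.0049583, so the payment is 56,000 × 0.0049583 / (1 − 1.0049583^−60) = $1,081.34.
Total outlay = 45 × $1,081.34 + $700.00 = $49,360.30.

$49,360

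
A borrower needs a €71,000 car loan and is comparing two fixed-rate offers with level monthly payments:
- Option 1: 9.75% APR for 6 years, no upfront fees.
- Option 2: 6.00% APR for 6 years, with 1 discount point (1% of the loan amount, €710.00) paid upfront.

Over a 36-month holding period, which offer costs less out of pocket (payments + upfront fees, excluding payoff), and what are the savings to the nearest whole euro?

Option 1: at 9.75% the monthly rate is 0.0081250, so the payment is 71,000 × 0.0081250 / (1 − 1.0081250^−72) = €1,306.40.
Option 2: monthly rate = 6%/12 = 0.0050000; payment = 71,000 × 0.0050000 / (1 − (1+0.0050000)^−72) = €1,176.68.
Over 36 months: Option 1 costs 36 × €1,306.40 = €47,030.40; Option 2 costs 36 × €1,176.68 + €710.00 = €43,070.48.
Option 2 is cheaper by €47,030.40 − €43,070.48 = €3,959.92.

Option 2 by €3,960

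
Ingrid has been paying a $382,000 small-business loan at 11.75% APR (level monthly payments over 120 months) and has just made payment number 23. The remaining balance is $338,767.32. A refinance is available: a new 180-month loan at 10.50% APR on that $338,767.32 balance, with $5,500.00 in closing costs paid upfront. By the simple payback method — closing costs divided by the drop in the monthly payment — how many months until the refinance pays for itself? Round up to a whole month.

4 months

Current payment = 382,000 × 11.75%/12 / (1 − (1+0.0097917)^−120) = $5,425.53.
Refinanced payment = 338,767.32 × 0.0087500 / (1 − (1+0.0087500)^−180) = $3,744.73.
Monthly savings = $5,425.53 − $3,744.73 = $1,680.80.
Break-even = $5,500.00 / $1,680.80 = 3.27 → 4 months.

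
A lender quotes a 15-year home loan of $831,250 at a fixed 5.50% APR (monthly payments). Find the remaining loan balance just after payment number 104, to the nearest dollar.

$435,046

With monthly rate i = 5.5%/12 = 0.0045833, the balance after k of n payments is P · [(1+i)^n − (1+i)^k] / [(1+i)^n − 1].
(1+0.0045833)^180 = 2.27758377 and (1+0.0045833)^104 = 1.60894331, so the balance is 831,250 × (2.27758377 − 1.60894331) / (2.27758377 − 1) = $435,045.75.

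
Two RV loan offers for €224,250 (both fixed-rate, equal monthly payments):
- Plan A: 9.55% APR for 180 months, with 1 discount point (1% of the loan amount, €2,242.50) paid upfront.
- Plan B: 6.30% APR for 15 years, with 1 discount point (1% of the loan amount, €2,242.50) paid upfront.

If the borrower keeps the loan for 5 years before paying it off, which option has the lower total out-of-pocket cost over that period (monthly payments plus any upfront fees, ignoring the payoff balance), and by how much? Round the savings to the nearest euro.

Plan B by €25,173

Plan A: at 9.55% the monthly rate is 0.0079583, so the payment is 224,250 × 0.0079583 / (1 − 1.0079583^−180) = €2,348.44.
Plan B: monthly rate = 6.3%/12 = 0.0052500; payment = 224,250 × 0.0052500 / (1 − (1+0.0052500)^−180) = €1,928.89.
Over 60 months: Plan A costs 60 × €2,348.44 + €2,242.50 = €143,148.90; Plan B costs 60 × €1,928.89 + €2,242.50 = €117,975.90.
Plan B is cheaper by €143,148.90 − €117,975.90 = €25,173.00.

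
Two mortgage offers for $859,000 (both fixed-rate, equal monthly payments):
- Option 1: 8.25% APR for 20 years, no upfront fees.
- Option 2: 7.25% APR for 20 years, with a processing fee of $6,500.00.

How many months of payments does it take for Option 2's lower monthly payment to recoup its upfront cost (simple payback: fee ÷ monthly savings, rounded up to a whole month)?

13 months

Option 1: monthly rate = 8.25%/12 = 0.0068750; payment = 859,000 × 0.0068750 / (1 − (1+0.0068750)^−240) = $7,319.24.
Option 2: monthly rate = 7.25%/12 = 0.0060417; payment = 859,000 × 0.0060417 / (1 − (1+0.0060417)^−240) = $6,789.33.
Monthly savings = $7,319.24 − $6,789.33 = $529.91.
Break-even = $6,500.00 / $529.91 = 12.27 → 13 months.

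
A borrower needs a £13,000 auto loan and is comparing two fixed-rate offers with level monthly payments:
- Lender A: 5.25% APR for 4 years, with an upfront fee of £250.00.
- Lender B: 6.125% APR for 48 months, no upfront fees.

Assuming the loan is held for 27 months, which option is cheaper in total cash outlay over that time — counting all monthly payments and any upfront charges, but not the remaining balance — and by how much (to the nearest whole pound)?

Lender B by £110

Lender A: at 5.25% the monthly rate is 0.0043750, so the payment is 13,000 × 0.0043750 / (1 − 1.0043750^−48) = £300.86.
Lender B: at 6.125% the monthly rate is 0.0051042, so the payment is 13,000 × 0.0051042 / (1 − 1.0051042^−48) = £306.05.
Over 27 months: Lender A costs 27 × £300.86 + £250.00 = £8,373.22; Lender B costs 27 × £306.05 = £8,263.35.
Lender B is cheaper by £8,373.22 − £8,263.35 = £109.87.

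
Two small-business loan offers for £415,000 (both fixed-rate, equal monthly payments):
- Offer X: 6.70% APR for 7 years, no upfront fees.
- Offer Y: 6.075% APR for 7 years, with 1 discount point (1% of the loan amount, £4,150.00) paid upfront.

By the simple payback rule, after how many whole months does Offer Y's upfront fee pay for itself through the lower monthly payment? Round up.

Offer X: at 6.70% the monthly rate is 0.0055833, so the payment is 415,000 × 0.0055833 / (1 − 1.0055833^−84) = £6,202.78.
Offer Y: monthly rate = 6.075%/12 = 0.0050625; payment = 415,000 × 0.0050625 / (1 − (1+0.0050625)^−84) = £6,077.48.
Monthly savings = £6,202.78 − £6,077.48 = £125.30.
Break-even = £4,150.00 / £125.30 = 33.12 → 34 months.

34 months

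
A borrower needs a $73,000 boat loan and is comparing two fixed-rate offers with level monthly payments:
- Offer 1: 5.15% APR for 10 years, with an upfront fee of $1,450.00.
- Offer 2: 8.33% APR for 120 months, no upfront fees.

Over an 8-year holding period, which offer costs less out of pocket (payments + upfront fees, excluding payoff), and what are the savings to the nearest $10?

Offer 1 by $9,960

Offer 1: at 5.15% the monthly rate is 0.0042917, so the payment is 73,000 × 0.0042917 / (1 − 1.0042917^−120) = $779.64.
Offer 2: monthly rate = 8.33%/12 = 0.0069417; payment = 73,000 × 0.0069417 / (1 − (1+0.0069417)^−120) = $898.47.
Over 96 months: Offer 1 costs 96 × $779.64 + $1,450.00 = $76,295.44; Offer 2 costs 96 × $898.47 = $86,253.12.
Offer 1 is cheaper by $86,253.12 − $76,295.44 = $9,957.68.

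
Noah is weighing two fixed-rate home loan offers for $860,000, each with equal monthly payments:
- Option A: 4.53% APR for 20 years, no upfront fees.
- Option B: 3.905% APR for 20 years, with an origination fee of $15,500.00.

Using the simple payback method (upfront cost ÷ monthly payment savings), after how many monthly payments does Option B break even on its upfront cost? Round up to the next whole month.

Option A: at 4.53% the monthly rate is 0.0037750, so the payment is 860,000 × 0.0037750 / (1 − 1.0037750^−240) = $5,454.72.
Option B: at 3.905% the monthly rate is 0.0032542, so the payment is 860,000 × 0.0032542 / (1 − 1.0032542^−240) = $5,168.48.
Monthly savings = $5,454.72 − $5,168.48 = $286.24.
Break-even = $15,500.00 / $286.24 = 54.15 → 55 months.

55 months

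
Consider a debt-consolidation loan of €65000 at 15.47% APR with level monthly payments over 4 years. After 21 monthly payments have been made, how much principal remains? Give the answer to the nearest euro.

With monthly rate i = 15.47%/12 = 0.0128917, the balance after k of n payments is P · [(1+i)^n − (1+i)^k] / [(1+i)^n − 1].
(1+0.0128917)^48 = 1.84937043 and (1+0.0128917)^21 = 1.30864834, so the balance is 65,000 × (1.84937043 − 1.30864834) / (1.84937043 − 1) = €41,379.98.

€41,380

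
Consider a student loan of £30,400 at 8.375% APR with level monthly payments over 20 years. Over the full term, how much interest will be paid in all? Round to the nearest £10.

£32,340

At 8.375% the monthly rate is 0.0069792, so the payment is 30,400 × 0.0069792 / (1 − 1.0069792^−240) = £261.42.
Total paid = 240 × £261.42 = £62,740.80; interest = £62,740.80 − £30,400 = £32,340.80.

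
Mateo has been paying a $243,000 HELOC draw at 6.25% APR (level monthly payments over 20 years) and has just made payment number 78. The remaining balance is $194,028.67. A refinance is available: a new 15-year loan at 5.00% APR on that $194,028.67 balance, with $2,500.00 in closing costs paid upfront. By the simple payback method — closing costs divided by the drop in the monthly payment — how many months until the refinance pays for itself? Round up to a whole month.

11 months

Current payment = 243,000 × 6.25%/12 / (1 − (1+0.0052083)^−240) = $1,776.16.
Refinanced payment = 194,028.67 × 0.0041667 / (1 − (1+0.0041667)^−180) = $1,534.37.
Monthly savings = $1,776.16 − $1,534.37 = $241.79.
Break-even = $2,500.00 / $241.79 = 10.34 → 11 months.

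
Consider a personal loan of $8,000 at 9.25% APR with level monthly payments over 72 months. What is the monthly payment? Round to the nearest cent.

$145.20

Monthly rate = 9.25%/12 = 0.0077083; payment = 8,000 × 0.0077083 / (1 − (1+0.0077083)^−72) = $145.20.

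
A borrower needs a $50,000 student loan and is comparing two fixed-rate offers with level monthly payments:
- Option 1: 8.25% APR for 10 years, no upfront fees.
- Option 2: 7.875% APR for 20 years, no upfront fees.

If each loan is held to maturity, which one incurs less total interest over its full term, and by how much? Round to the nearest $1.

Option 1 by $25,850

Option 1: monthly rate = 8.25%/12 = 0.0068750; payment = 50,000 × 0.0068750 / (1 − (1+0.0068750)^−120) = $613.26.
Total interest on Option 1 = 120 × $613.26 − $50,000 = $23,591.20.
Option 2: at 7.875% the monthly rate is 0.0065625, so the payment is 50,000 × 0.0065625 / (1 − 1.0065625^−240) = $414.34.
Total interest on Option 2 = 240 × $414.34 − $50,000 = $49,441.60.
Option 1 is lower by $25,850.40.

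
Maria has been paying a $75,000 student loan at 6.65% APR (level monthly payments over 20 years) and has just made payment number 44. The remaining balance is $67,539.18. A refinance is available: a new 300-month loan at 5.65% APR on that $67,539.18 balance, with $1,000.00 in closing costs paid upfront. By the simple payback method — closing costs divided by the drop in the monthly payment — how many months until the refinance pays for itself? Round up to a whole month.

Current payment = 75,000 × 6.65%/12 / (1 − (1+0.0055417)^−240) = $565.82.
Refinanced payment = 67,539.18 × 0.0047083 / (1 − (1+0.0047083)^−300) = $420.82.
Monthly savings = $565.82 − $420.82 = $145.00.
Break-even = $1,000.00 / $145.00 = 6.90 → 7 months.

7 months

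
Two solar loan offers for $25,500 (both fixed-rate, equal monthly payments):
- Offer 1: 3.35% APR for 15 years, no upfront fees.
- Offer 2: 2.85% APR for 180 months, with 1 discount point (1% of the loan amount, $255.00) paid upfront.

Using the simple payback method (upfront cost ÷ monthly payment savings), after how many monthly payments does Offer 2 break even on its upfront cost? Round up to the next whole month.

42 months

Offer 1: monthly rate = 3.35%/12 = 0.0027917; payment = 25,500 × 0.0027917 / (1 − (1+0.0027917)^−180) = $180.42.
Offer 2: monthly rate = 2.85%/12 = 0.0023750; payment = 25,500 × 0.0023750 / (1 − (1+0.0023750)^−180) = $174.26.
Monthly savings = $180.42 − $174.26 = $6.16.
Break-even = $255.00 / $6.16 = 41.40 → 42 months.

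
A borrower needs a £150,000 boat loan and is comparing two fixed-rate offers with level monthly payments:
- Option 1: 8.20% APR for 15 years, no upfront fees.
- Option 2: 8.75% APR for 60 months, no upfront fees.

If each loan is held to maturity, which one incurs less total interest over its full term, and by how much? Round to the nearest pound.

Option 1: monthly rate = 8.2%/12 = 0.0068333; payment = 150,000 × 0.0068333 / (1 − (1+0.0068333)^−180) = £1,450.85.
Total interest on Option 1 = 180 × £1,450.85 − £150,000 = £111,153.00.
Option 2: monthly rate = 8.75%/12 = 0.0072917; payment = 150,000 × 0.0072917 / (1 − (1+0.0072917)^−60) = £3,095.58.
Total interest on Option 2 = 60 × £3,095.58 − £150,000 = £35,734.80.
Option 2 is lower by £75,418.20.

Option 2 by £75,418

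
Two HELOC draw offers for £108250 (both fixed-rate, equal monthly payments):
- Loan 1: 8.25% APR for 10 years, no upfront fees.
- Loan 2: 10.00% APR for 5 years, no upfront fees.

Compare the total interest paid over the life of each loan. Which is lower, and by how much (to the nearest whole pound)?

Loan 2 by £21,326

Loan 1: at 8.25% the monthly rate is 0.0068750, so the payment is 108,250 × 0.0068750 / (1 − 1.0068750^−120) = £1,327.71.
Total interest on Loan 1 = 120 × £1,327.71 − £108,250 = £51,075.20.
Loan 2: monthly rate = 10%/12 = 0.0083333; payment = 108,250 × 0.0083333 / (1 − (1+0.0083333)^−60) = £2,299.99.
Total interest on Loan 2 = 60 × £2,299.99 − £108,250 = £29,749.40.
Loan 2 is lower by £21,325.80.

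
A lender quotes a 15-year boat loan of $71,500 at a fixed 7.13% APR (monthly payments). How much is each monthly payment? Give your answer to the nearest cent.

$647.87

At 7.13% the monthly rate is 0.0059417, so the payment is 71,500 × 0.0059417 / (1 − 1.0059417^−180) = $647.87.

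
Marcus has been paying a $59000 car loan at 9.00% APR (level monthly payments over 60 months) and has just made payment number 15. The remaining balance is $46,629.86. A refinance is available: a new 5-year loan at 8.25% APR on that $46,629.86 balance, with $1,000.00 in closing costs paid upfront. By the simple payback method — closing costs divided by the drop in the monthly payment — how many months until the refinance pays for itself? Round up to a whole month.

Current payment = 59,000 × 9%/12 / (1 − (1+0.0075000)^−60) = $1,224.74.
Refinanced payment = 46,629.86 × 0.0068750 / (1 − (1+0.0068750)^−60) = $951.07.
Monthly savings = $1,224.74 − $951.07 = $273.67.
Break-even = $1,000.00 / $273.67 = 3.65 → 4 months.

4 months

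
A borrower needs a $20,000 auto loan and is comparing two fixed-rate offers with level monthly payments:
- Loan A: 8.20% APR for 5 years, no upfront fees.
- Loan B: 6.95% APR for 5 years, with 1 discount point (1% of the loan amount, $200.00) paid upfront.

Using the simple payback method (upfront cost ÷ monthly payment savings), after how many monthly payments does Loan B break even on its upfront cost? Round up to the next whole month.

Loan A: monthly rate = 8.2%/12 = 0.0068333; payment = 20,000 × 0.0068333 / (1 − (1+0.0068333)^−60) = $407.44.
Loan B: at 6.95% the monthly rate is 0.0057917, so the payment is 20,000 × 0.0057917 / (1 − 1.0057917^−60) = $395.55.
Monthly savings = $407.44 − $395.55 = $11.89.
Break-even = $200.00 / $11.89 = 16.82 → 17 months.

17 months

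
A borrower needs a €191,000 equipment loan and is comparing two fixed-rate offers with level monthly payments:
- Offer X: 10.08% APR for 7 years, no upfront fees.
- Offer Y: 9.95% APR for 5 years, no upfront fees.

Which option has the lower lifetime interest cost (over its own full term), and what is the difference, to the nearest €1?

Offer Y by €23,804

Offer X: monthly rate = 10.08%/12 = 0.0084000; payment = 191,000 × 0.0084000 / (1 − (1+0.0084000)^−84) = €3,178.73.
Total interest on Offer X = 84 × €3,178.73 − €191,000 = €76,013.32.
Offer Y: at 9.95% the monthly rate is 0.0082917, so the payment is 191,000 × 0.0082917 / (1 − 1.0082917^−60) = €4,053.49.
Total interest on Offer Y = 60 × €4,053.49 − €191,000 = €52,209.40.
Offer Y is lower by €23,803.92.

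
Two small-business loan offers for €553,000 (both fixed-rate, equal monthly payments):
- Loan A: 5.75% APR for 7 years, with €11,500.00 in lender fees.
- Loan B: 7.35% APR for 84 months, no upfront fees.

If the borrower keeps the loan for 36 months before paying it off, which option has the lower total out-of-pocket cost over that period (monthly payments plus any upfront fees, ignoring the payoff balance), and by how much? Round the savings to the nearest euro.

Loan A by €3,936

Loan A: monthly rate = 5.75%/12 = 0.0047917; payment = 553,000 × 0.0047917 / (1 − (1+0.0047917)^−84) = €8,012.42.
Loan B: at 7.35% the monthly rate is 0.0061250, so the payment is 553,000 × 0.0061250 / (1 − 1.0061250^−84) = €8,441.19.
Over 36 months: Loan A costs 36 × €8,012.42 + €11,500.00 = €299,947.12; Loan B costs 36 × €8,441.19 = €303,882.84.
Loan A is cheaper by €303,882.84 − €299,947.12 = €3,935.72.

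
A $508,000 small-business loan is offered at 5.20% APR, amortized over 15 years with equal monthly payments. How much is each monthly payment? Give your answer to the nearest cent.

Monthly rate = 5.2%/12 = 0.0043333; payment = 508,000 × 0.0043333 / (1 − (1+0.0043333)^−180) = $4,070.36.

$4,070.36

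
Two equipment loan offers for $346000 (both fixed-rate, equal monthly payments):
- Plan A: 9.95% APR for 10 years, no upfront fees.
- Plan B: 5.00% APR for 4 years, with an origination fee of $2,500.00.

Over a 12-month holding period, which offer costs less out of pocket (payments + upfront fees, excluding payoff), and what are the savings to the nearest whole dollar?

Plan A: monthly rate = 9.95%/12 = 0.0082917; payment = 346,000 × 0.0082917 / (1 − (1+0.0082917)^−120) = $4,562.84.
Plan B: at 5.00% the monthly rate is 0.0041667, so the payment is 346,000 × 0.0041667 / (1 − 1.0041667^−48) = $7,968.14.
Over 12 months: Plan A costs 12 × $4,562.84 = $54,754.08; Plan B costs 12 × $7,968.14 + $2,500.00 = $98,117.68.
Plan A is cheaper by $98,117.68 − $54,754.08 = $43,363.60.

Plan A by $43,364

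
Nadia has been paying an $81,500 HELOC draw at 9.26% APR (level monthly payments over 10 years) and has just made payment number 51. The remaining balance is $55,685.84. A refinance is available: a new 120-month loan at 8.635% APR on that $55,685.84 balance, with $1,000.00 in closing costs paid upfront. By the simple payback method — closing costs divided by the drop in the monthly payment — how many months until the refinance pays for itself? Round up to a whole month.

Current payment = 81,500 × 9.26%/12 / (1 − (1+0.0077167)^−120) = $1,043.91.
Refinanced payment = 55,685.84 × 0.0071958 / (1 − (1+0.0071958)^−120) = $694.45.
Monthly savings = $1,043.91 − $694.45 = $349.46.
Break-even = $1,000.00 / $349.46 = 2.86 → 3 months.

3 months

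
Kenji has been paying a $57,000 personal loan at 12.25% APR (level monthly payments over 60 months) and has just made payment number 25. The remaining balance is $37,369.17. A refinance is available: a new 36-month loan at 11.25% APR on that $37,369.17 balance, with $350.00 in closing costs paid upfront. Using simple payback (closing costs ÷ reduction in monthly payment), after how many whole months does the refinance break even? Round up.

8 months

Current payment = 57,000 × 12.25%/12 / (1 − (1+0.0102083)^−60) = $1,275.15.
Refinanced payment = 37,369.17 × 0.0093750 / (1 − (1+0.0093750)^−36) = $1,227.85.
Monthly savings = $1,275.15 − $1,227.85 = $47.30.
Break-even = $350.00 / $47.30 = 7.40 → 8 months.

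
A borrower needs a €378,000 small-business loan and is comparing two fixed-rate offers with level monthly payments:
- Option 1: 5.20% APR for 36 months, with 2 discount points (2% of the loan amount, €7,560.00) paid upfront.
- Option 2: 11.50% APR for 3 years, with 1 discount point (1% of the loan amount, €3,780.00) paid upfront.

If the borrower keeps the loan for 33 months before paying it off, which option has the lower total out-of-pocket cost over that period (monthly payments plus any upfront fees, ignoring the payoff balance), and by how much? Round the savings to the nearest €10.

Option 1 by €32,580

Option 1: at 5.20% the monthly rate is 0.0043333, so the payment is 378,000 × 0.0043333 / (1 − 1.0043333^−36) = €11,362.97.
Option 2: monthly rate = 11.5%/12 = 0.0095833; payment = 378,000 × 0.0095833 / (1 − (1+0.0095833)^−36) = €12,464.93.
Over 33 months: Option 1 costs 33 × €11,362.97 + €7,560.00 = €382,538.01; Option 2 costs 33 × €12,464.93 + €3,780.00 = €415,122.69.
Option 1 is cheaper by €415,122.69 − €382,538.01 = €32,584.68.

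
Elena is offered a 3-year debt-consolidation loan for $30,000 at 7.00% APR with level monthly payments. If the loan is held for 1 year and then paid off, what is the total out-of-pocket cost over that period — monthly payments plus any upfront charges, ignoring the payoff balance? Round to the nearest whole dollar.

$11,116

At 7.00% the monthly rate is 0.0058333, so the payment is 30,000 × 0.0058333 / (1 − 1.0058333^−36) = $926.31.
Total outlay = 12 × $926.31 = $11,115.72.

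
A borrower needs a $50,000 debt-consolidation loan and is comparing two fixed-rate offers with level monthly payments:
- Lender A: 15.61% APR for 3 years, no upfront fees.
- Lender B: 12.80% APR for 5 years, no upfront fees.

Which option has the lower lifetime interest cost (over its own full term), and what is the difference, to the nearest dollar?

Lender A by $5,016

Lender A: at 15.61% the monthly rate is 0.0130083, so the payment is 50,000 × 0.0130083 / (1 − 1.0130083^−36) = $1,748.24.
Total interest on Lender A = 36 × $1,748.24 − $50,000 = $12,936.64.
Lender B: at 12.80% the monthly rate is 0.0106667, so the payment is 50,000 × 0.0106667 / (1 − 1.0106667^−60) = $1,132.54.
Total interest on Lender B = 60 × $1,132.54 − $50,000 = $17,952.40.
Lender A is lower by $5,015.76.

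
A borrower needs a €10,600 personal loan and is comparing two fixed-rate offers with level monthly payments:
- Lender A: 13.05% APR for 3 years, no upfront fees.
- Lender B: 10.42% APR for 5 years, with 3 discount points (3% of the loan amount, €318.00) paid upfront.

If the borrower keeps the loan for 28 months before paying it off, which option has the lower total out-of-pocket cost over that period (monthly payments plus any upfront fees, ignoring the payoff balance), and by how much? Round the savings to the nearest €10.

Lender B by €3,320

Lender A: at 13.05% the monthly rate is 0.0108750, so the payment is 10,600 × 0.0108750 / (1 − 1.0108750^−36) = €357.41.
Lender B: at 10.42% the monthly rate is 0.0086833, so the payment is 10,600 × 0.0086833 / (1 − 1.0086833^−60) = €227.42.
Over 28 months: Lender A costs 28 × €357.41 = €10,007.48; Lender B costs 28 × €227.42 + €318.00 = €6,685.76.
Lender B is cheaper by €10,007.48 − €6,685.76 = €3,321.72.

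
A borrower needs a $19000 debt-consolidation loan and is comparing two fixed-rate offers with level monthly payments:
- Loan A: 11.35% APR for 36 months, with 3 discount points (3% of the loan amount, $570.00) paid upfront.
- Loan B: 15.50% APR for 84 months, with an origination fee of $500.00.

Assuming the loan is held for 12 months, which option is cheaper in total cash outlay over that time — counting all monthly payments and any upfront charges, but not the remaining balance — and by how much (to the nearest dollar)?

Loan A: at 11.35% the monthly rate is 0.0094583, so the payment is 19,000 × 0.0094583 / (1 − 1.0094583^−36) = $625.19.
Loan B: at 15.50% the monthly rate is 0.0129167, so the payment is 19,000 × 0.0129167 / (1 − 1.0129167^−84) = $371.99.
Over 12 months: Loan A costs 12 × $625.19 + $570.00 = $8,072.28; Loan B costs 12 × $371.99 + $500.00 = $4,963.88.
Loan B is cheaper by $8,072.28 − $4,963.88 = $3,108.40.

Loan B by $3,108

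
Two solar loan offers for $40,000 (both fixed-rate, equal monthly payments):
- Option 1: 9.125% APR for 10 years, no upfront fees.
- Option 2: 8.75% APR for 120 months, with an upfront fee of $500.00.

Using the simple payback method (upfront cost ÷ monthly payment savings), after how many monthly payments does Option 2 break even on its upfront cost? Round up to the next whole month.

62 months

Option 1: monthly rate = 9.125%/12 = 0.0076042; payment = 40,000 × 0.0076042 / (1 − (1+0.0076042)^−120) = $509.41.
Option 2: monthly rate = 8.75%/12 = 0.0072917; payment = 40,000 × 0.0072917 / (1 − (1+0.0072917)^−120) = $501.31.
Monthly savings = $509.41 − $501.31 = $8.10.
Break-even = $500.00 / $8.10 = 61.73 → 62 months.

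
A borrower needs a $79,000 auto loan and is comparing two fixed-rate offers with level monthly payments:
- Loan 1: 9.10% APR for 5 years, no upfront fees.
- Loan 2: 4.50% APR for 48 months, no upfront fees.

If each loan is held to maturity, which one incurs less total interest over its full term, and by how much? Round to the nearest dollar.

Loan 2 by $12,154

Loan 1: monthly rate = 9.1%/12 = 0.0075833; payment = 79,000 × 0.0075833 / (1 − (1+0.0075833)^−60) = $1,643.75.
Total interest on Loan 1 = 60 × $1,643.75 − $79,000 = $19,625.00.
Loan 2: at 4.50% the monthly rate is 0.0037500, so the payment is 79,000 × 0.0037500 / (1 − 1.0037500^−48) = $1,801.48.
Total interest on Loan 2 = 48 × $1,801.48 − $79,000 = $7,471.04.
Loan 2 is lower by $12,153.96.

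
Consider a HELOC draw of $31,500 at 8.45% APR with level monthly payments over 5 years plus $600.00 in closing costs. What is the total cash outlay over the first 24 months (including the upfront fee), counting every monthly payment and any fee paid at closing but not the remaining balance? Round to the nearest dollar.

Monthly rate = 8.45%/12 = 0.0070417; payment = 31,500 × 0.0070417 / (1 − (1+0.0070417)^−60) = $645.51.
Total outlay = 24 × $645.51 + $600.00 = $16,092.24.

$16,092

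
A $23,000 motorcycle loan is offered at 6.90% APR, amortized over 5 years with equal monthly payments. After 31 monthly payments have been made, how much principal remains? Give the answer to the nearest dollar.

$12,104

With monthly rate i = 6.9%/12 = 0.0057500, the balance after k of n payments is P · [(1+i)^n − (1+i)^k] / [(1+i)^n − 1].
(1+0.0057500)^60 = 1.41059544 and (1+0.0057500)^31 = 1.19451409, so the balance is 23,000 × (1.41059544 − 1.19451409) / (1.41059544 − 1) = $12,104.06.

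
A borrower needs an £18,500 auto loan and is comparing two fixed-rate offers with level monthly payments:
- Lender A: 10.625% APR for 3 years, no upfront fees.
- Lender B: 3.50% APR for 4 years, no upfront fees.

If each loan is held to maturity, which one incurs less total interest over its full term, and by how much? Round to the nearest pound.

Lender B by £1,834

Lender A: at 10.625% the monthly rate is 0.0088542, so the payment is 18,500 × 0.0088542 / (1 − 1.0088542^−36) = £602.39.
Total interest on Lender A = 36 × £602.39 − £18,500 = £3,186.04.
Lender B: monthly rate = 3.5%/12 = 0.0029167; payment = 18,500 × 0.0029167 / (1 − (1+0.0029167)^−48) = £413.59.
Total interest on Lender B = 48 × £413.59 − £18,500 = £1,352.32.
Lender B is lower by £1,833.72.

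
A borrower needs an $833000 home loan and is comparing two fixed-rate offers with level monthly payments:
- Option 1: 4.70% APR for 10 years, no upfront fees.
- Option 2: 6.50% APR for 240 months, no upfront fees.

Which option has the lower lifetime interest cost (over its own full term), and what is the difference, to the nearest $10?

Option 1 by $444,920

Option 1: at 4.70% the monthly rate is 0.0039167, so the payment is 833,000 × 0.0039167 / (1 − 1.0039167^−120) = $8,713.61.
Total interest on Option 1 = 120 × $8,713.61 − $833,000 = $212,633.20.
Option 2: monthly rate = 6.5%/12 = 0.0054167; payment = 833,000 × 0.0054167 / (1 − (1+0.0054167)^−240) = $6,210.62.
Total interest on Option 2 = 240 × $6,210.62 − $833,000 = $657,548.80.
Option 1 is lower by $444,915.60.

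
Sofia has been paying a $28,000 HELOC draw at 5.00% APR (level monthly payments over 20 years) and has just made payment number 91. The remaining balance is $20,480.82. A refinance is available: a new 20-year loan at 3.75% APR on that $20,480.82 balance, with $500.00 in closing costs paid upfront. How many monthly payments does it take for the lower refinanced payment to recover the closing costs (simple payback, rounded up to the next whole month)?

8 months

Current payment = 28,000 × 5%/12 / (1 − (1+0.0041667)^−240) = $184.79.
Refinanced payment = 20,480.82 × 0.0031250 / (1 − (1+0.0031250)^−240) = $121.43.
Monthly savings = $184.79 − $121.43 = $63.36.
Break-even = $500.00 / $63.36 = 7.89 → 8 months.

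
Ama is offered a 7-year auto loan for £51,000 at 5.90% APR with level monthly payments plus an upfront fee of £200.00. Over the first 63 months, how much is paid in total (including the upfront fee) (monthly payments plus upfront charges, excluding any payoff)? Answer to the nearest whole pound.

£46,983

Monthly rate = 5.9%/12 = 0.0049167; payment = 51,000 × 0.0049167 / (1 − (1+0.0049167)^−84) = £742.59.
Total outlay = 63 × £742.59 + £200.00 = £46,983.17.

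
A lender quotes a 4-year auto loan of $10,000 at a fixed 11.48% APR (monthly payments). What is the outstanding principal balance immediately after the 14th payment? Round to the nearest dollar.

$7,539

With monthly rate i = 11.48%/12 = 0.0095667, the balance after k of n payments is P · [(1+i)^n − (1+i)^k] / [(1+i)^n − 1].
(1+0.0095667)^48 = 1.57935637 and (1+0.0095667)^14 = 1.14258900, so the balance is 10,000 × (1.57935637 − 1.14258900) / (1.57935637 − 1) = $7,538.84.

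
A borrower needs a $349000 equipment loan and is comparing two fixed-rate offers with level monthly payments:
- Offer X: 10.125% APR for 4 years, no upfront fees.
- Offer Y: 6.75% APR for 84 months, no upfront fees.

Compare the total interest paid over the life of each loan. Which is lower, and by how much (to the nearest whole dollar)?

Offer X: monthly rate = 10.125%/12 = 0.0084375; payment = 349,000 × 0.0084375 / (1 − (1+0.0084375)^−48) = $8,872.51.
Total interest on Offer X = 48 × $8,872.51 − $349,000 = $76,880.48.
Offer Y: at 6.75% the monthly rate is 0.0056250, so the payment is 349,000 × 0.0056250 / (1 − 1.0056250^−84) = $5,224.80.
Total interest on Offer Y = 84 × $5,224.80 − $349,000 = $89,883.20.
Offer X is lower by $13,002.72.

Offer X by $13,003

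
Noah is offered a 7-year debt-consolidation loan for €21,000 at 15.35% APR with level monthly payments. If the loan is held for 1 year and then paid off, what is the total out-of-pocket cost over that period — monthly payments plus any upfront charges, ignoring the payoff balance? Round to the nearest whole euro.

€4,912

At 15.35% the monthly rate is 0.0127917, so the payment is 21,000 × 0.0127917 / (1 − 1.0127917^−84) = €409.37.
Total outlay = 12 × €409.37 = €4,912.44.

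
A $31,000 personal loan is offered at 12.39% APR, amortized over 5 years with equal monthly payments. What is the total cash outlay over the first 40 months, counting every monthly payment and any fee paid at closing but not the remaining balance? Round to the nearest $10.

Monthly rate = 12.39%/12 = 0.0103250; payment = 31,000 × 0.0103250 / (1 − (1+0.0103250)^−60) = $695.70.
Total outlay = 40 × $695.70 = $27,828.00.

$27,830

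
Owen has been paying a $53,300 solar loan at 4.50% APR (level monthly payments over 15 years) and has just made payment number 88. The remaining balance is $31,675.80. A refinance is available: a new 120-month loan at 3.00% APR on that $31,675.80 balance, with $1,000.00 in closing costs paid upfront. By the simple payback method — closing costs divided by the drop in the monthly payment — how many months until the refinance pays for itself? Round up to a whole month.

Current payment = 53,300 × 4.5%/12 / (1 − (1+0.0037500)^−180) = $407.74.
Refinanced payment = 31,675.80 × 0.0025000 / (1 − (1+0.0025000)^−120) = $305.86.
Monthly savings = $407.74 − $305.86 = $101.88.
Break-even = $1,000.00 / $101.88 = 9.82 → 10 months.

10 months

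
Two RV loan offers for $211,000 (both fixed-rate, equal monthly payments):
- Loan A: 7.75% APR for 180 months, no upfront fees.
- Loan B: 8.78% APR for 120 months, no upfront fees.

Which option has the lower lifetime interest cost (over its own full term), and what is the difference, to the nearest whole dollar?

Loan A: at 7.75% the monthly rate is 0.0064583, so the payment is 211,000 × 0.0064583 / (1 − 1.0064583^−180) = $1,986.09.
Total interest on Loan A = 180 × $1,986.09 − $211,000 = $146,496.20.
Loan B: monthly rate = 8.78%/12 = 0.0073167; payment = 211,000 × 0.0073167 / (1 − (1+0.0073167)^−120) = $2,647.80.
Total interest on Loan B = 120 × $2,647.80 − $211,000 = $106,736.00.
Loan B is lower by $39,760.20.

Loan B by $39,760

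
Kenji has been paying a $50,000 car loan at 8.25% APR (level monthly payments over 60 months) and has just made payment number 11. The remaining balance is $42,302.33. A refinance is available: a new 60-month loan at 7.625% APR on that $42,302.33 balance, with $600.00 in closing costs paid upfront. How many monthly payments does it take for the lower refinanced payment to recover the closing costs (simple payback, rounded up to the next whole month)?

Current payment = 50,000 × 8.25%/12 / (1 − (1+0.0068750)^−60) = $1,019.81.
Refinanced payment = 42,302.33 × 0.0063542 / (1 − (1+0.0063542)^−60) = $850.17.
Monthly savings = $1,019.81 − $850.17 = $169.64.
Break-even = $600.00 / $169.64 = 3.54 → 4 months.

4 months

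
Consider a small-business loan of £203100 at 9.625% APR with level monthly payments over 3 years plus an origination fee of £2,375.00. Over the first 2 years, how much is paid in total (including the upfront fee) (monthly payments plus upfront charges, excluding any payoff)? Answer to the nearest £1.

£158,801

At 9.625% the monthly rate is 0.0080208, so the payment is 203,100 × 0.0080208 / (1 − 1.0080208^−36) = £6,517.77.
Total outlay = 24 × £6,517.77 + £2,375.00 = £158,801.48.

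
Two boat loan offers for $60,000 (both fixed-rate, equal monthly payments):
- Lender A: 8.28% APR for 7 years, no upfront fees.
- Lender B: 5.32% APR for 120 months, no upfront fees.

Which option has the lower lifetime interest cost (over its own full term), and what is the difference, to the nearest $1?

Lender B by $1,761

Lender A: at 8.28% the monthly rate is 0.0069000, so the payment is 60,000 × 0.0069000 / (1 − 1.0069000^−84) = $943.56.
Total interest on Lender A = 84 × $943.56 − $60,000 = $19,259.04.
Lender B: at 5.32% the monthly rate is 0.0044333, so the payment is 60,000 × 0.0044333 / (1 − 1.0044333^−120) = $645.82.
Total interest on Lender B = 120 × $645.82 − $60,000 = $17,498.40.
Lender B is lower by $1,760.64.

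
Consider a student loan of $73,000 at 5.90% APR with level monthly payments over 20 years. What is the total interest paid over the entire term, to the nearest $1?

At 5.90% the monthly rate is 0.0049167, so the payment is 73,000 × 0.0049167 / (1 − 1.0049167^−240) = $518.79.
Total paid = 240 × $518.79 = $124,509.60; interest = $124,509.60 − $73,000 = $51,509.60.

$51,510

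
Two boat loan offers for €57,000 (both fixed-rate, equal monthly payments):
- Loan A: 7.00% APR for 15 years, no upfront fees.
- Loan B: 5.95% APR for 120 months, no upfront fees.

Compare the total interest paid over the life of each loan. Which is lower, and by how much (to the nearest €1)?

Loan A: monthly rate = 7%/12 = 0.0058333; payment = 57,000 × 0.0058333 / (1 − (1+0.0058333)^−180) = €512.33.
Total interest on Loan A = 180 × €512.33 − €57,000 = €35,219.40.
Loan B: monthly rate = 5.95%/12 = 0.0049583; payment = 57,000 × 0.0049583 / (1 − (1+0.0049583)^−120) = €631.39.
Total interest on Loan B = 120 × €631.39 − €57,000 = €18,766.80.
Loan B is lower by €16,452.60.

Loan B by €16,453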